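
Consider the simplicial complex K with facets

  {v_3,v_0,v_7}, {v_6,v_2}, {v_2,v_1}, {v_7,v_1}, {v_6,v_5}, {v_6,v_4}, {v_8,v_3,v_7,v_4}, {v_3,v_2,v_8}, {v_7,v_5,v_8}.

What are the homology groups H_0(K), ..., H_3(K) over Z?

Order the vertices as v_0 < v_1 < v_2 < v_3 < v_4 < v_5 < v_6 < v_7 < v_8. Listing each simplex with vertices in this order, K has dimension 3 with simplices:

  0-simplices (9): [v_0], [v_1], [v_2], [v_3], [v_4], [v_5], [v_6], [v_7], [v_8]
  1-simplices (17): (17 of them)
  2-simplices (7): [v_0,v_3,v_7], [v_2,v_3,v_8], [v_3,v_4,v_7], [v_3,v_4,v_8], [v_3,v_7,v_8], [v_4,v_7,v_8], [v_5,v_7,v_8]
  3-simplices (1): [v_3,v_4,v_7,v_8]

so the chain groups are C_0 ≅ Z^9, C_1 ≅ Z^17, C_2 ≅ Z^7, C_3 ≅ Z^1.

Boundary ∂_1: C_1 → C_0 is given by ∂[p,q] = [q] − [p]. For instance
  ∂[v_5,v_7] = [v_7] − [v_5].
As a 9×17 matrix over Z this has rank 8, with invariant factors (1,1,1,1,1,1,1,1).

∂_2: C_2 → C_1 sends each 2-simplex [p,q,r] to [q,r] − [p,r] + [p,q]. For instance
  ∂[v_3,v_4,v_7] = [v_4,v_7] − [v_3,v_7] + [v_3,v_4],
  ∂[v_3,v_7,v_8] = [v_7,v_8] − [v_3,v_8] + [v_3,v_7].
As a 17×7 matrix over Z this has rank 6, with invariant factors (1,1,1,1,1,1).

The boundary map ∂_3: C_3 → C_2 sends each 3-simplex σ to the alternating sum Σ_i (−1)^i (σ with its i-th vertex removed). For instance
  ∂[v_3,v_4,v_7,v_8] = [v_4,v_7,v_8] − [v_3,v_7,v_8] + [v_3,v_4,v_8] − [v_3,v_4,v_7].
This gives a 7×1 integer matrix of rank 1; reducing to Smith normal form yields diagonal entries (1).

Reading off H_k = ker ∂_k / im ∂_{k+1}:

  H_0: rank C_0 − rank ∂_1 = 9 − 8 = 1, and the invariant factors of ∂_1 are all 1, so H_0 ≅ Z.
  H_1: rank ker ∂_1 − rank ∂_2 = (17 − 8) − 6 = 3, and the invariant factors of ∂_2 are all 1, so H_1 ≅ Z^3.
  H_2: rank ker ∂_2 − rank ∂_3 = (7 − 6) − 1 = 0, and the invariant factors of ∂_3 are all 1, so H_2 ≅ 0.
  H_3: rank ker ∂_3 − rank ∂_4 = (1 − 1) − 0 = 0, and there is no ∂_4, so H_3 ≅ 0.

H_0 ≅ Z,  H_1 ≅ Z^3,  H_2 = 0,  H_3 = 0.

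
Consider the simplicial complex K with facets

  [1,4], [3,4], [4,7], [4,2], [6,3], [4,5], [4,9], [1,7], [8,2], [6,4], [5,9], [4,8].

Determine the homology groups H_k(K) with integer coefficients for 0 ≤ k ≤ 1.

H_0 = Z,  H_1 = Z^4.

Fix the vertex order 1 < 2 < 3 < 4 < 5 < 6 < 7 < 8 < 9 and write every simplex with vertices in increasing order. Then dim K = 1 and the simplices of K are:

  0-simplices (9): [1], [2], [3], [4], [5], [6], [7], [8], [9]
  1-simplices (12): [1,4], [1,7], [2,4], [2,8], [3,4], [3,6], [4,5], [4,6], [4,7], [4,8], [4,9], [5,9]

so the chain groups are C_0 ≅ Z^9, C_1 ≅ Z^12.

∂_1: C_1 → C_0 is given by ∂[p,q] = [q] − [p].
The resulting 9×12 matrix has rank 8, and its Smith normal form has invariant factors (1,1,1,1,1,1,1,1).

Reading off H_k = ker ∂_k / im ∂_{k+1}:

  H_0: rank C_0 − rank ∂_1 = 9 − 8 = 1, and the invariant factors of ∂_1 are all 1, so H_0 = Z.
  H_1: rank ker ∂_1 − rank ∂_2 = (12 − 8) − 0 = 4, and there is no ∂_2, so H_1 = Z^4.

As a check, the Euler characteristic is 9 − 12 = -3, which agrees with 1 − 4 = -3.
(K is a triangulation of a wedge of 4 circles.)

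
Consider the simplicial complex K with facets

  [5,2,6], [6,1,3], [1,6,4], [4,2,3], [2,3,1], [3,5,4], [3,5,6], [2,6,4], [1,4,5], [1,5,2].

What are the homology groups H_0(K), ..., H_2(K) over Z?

Fix the vertex order 1 < 2 < 3 < 4 < 5 < 6 and write every simplex with vertices in increasing order. Then dim K = 2 and the simplices of K are:

  0-simplices (6): [1], [2], [3], [4], [5], [6]
  1-simplices (15): [1,2], [1,3], [1,4], [1,5], [1,6], [2,3], [2,4], [2,5], [2,6], [3,4], [3,5], [3,6], [4,5], [4,6], [5,6]
  2-simplices (10): [1,2,3], [1,2,5], [1,3,6], [1,4,5], [1,4,6], [2,3,4], [2,4,6], [2,5,6], [3,4,5], [3,5,6]

so the chain groups are C_0 ≅ Z^6, C_1 ≅ Z^15, C_2 ≅ Z^10.

∂_1: C_1 → C_0 maps an edge to its endpoints' difference, ∂[p,q] = q − p.
This gives a 6×15 integer matrix of rank 5; reducing to Smith normal form yields diagonal entries (1,1,1,1,1).

∂_2: C_2 → C_1 sends each 2-simplex [p,q,r] to [q,r] − [p,r] + [p,q]. For instance
  ∂[2,5,6] = [5,6] − [2,6] + [2,5],
  ∂[3,5,6] = [5,6] − [3,6] + [3,5].
This gives a 15×10 integer matrix of rank 10; reducing to Smith normal form yields diagonal entries (1,1,1,1,1,1,1,1,1,2).

Reading off H_k = ker ∂_k / im ∂_{k+1}:

  H_0: rank C_0 − rank ∂_1 = 6 − 5 = 1, and the invariant factors of ∂_1 are all 1, so H_0 ≅ Z.
  H_1: rank ker ∂_1 − rank ∂_2 = (15 − 5) − 10 = 0, and ∂_2 has invariant factor 2 > 1, so H_1 ≅ Z_2.
  H_2: rank ker ∂_2 − rank ∂_3 = (10 − 10) − 0 = 0, and there is no ∂_3, so H_2 ≅ 0.

As a check, the Euler characteristic is 6 − 15 + 10 = 1, which agrees with 1 − 0 + 0 = 1.

H_0 = Z,  H_1 = Z_2,  H_2 = 0.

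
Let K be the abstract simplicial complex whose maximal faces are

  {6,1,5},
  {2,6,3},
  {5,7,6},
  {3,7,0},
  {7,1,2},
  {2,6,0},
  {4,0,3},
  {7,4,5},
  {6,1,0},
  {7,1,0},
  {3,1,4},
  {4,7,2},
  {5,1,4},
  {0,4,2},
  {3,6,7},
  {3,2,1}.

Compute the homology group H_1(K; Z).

H_1 ≅ Z^2.

Order the vertices as 0 < 1 < 2 < 3 < 4 < 5 < 6 < 7. Listing each simplex with vertices in this order, K has dimension 2 with simplices:

  0-simplices (8): [0], [1], [2], [3], [4], [5], [6], [7]
  1-simplices (24): (24 of them)
  2-simplices (16): [0,1,6], [0,1,7], [0,2,4], [0,2,6], [0,3,4], [0,3,7], [1,2,3], [1,2,7], [1,3,4], [1,4,5], [1,5,6], [2,3,6], [2,4,7], [3,6,7], [4,5,7], [5,6,7]

giving chain groups C_0 ≅ Z^8, C_1 ≅ Z^24, C_2 ≅ Z^16.

∂_1: C_1 → C_0 maps an edge to its endpoints' difference, ∂[p,q] = q − p. For instance
  ∂[1,6] = [6] − [1].
The resulting 8×24 matrix has rank 7, and its Smith normal form has invariant factors (1,1,1,1,1,1,1).

Boundary ∂_2: C_2 → C_1 sends each 2-simplex [p,q,r] to [q,r] − [p,r] + [p,q]. For instance
  ∂[5,6,7] = [6,7] − [5,7] + [5,6],
  ∂[2,4,7] = [4,7] − [2,7] + [2,4].
The resulting 24×16 matrix has rank 15, and its Smith normal form has invariant factors (1,1,1,1,1,1,1,1,1,1,1,1,1,1,1).

Now H_k = ker ∂_k / im ∂_{k+1}, so:

  H_1: rank ker ∂_1 − rank ∂_2 = (24 − 7) − 15 = 2, and the invariant factors of ∂_2 are all 1, so H_1 ≅ Z^2.

(K is a triangulation of the torus T^2.)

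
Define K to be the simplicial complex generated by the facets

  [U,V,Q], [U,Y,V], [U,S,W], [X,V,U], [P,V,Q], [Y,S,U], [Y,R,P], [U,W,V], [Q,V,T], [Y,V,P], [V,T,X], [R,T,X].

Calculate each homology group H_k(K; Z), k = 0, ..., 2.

H_0 = Z,  H_1 = Z,  H_2 = 0.

Fix the vertex order P < Q < R < S < T < U < V < W < X < Y and write every simplex with vertices in increasing order. Then dim K = 2 and the simplices of K are:

  0-simplices (10): P, Q, R, S, T, U, V, W, X, Y
  1-simplices (22): PQ, PR, PV, PY, QT, QU, QV, RT, RX, RY, SU, SW, SY, TV, TX, UV, UW, UX, UY, VW, VX, VY
  2-simplices (12): PQV, PRY, PVY, QTV, QUV, RTX, SUW, SUY, TVX, UVW, UVX, UVY

Hence C_0 ≅ Z^10, C_1 ≅ Z^22, C_2 ≅ Z^12.

Boundary ∂_1: C_1 → C_0 is given by ∂[p,q] = [q] − [p]. For instance
  ∂UY = Y − U.
The resulting 10×22 matrix has rank 9, and its Smith normal form has invariant factors (1,1,1,1,1,1,1,1,1).

Boundary ∂_2: C_2 → C_1 sends each 2-simplex [p,q,r] to [q,r] − [p,r] + [p,q]. For instance
  ∂RTX = TX − RX + RT,
  ∂TVX = VX − TX + TV.
This gives a 22×12 integer matrix of rank 12; reducing to Smith normal form yields diagonal entries (1,1,1,1,1,1,1,1,1,1,1,1).

Now H_k = ker ∂_k / im ∂_{k+1}, so:

  H_0: rank C_0 − rank ∂_1 = 10 − 9 = 1, and the invariant factors of ∂_1 are all 1, so H_0 = Z.
  H_1: rank ker ∂_1 − rank ∂_2 = (22 − 9) − 12 = 1, and the invariant factors of ∂_2 are all 1, so H_1 = Z.
  H_2: rank ker ∂_2 − rank ∂_3 = (12 − 12) − 0 = 0, and there is no ∂_3, so H_2 = 0.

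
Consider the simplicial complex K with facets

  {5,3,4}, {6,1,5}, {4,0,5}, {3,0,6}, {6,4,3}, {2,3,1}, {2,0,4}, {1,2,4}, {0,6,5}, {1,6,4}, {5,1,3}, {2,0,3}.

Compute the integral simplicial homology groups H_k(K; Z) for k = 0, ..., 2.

H_0 = Z,  H_1 = Z/2,  H_2 = 0.

K has 7 vertices, 18 edges, 12 triangles.
rank ∂_0 = 0, rank ∂_1 = 6 ⇒ b_0 = 7 − 0 − 6 = 1; all invariant factors of ∂_1 are 1 so no torsion. So H_0 = Z.
rank ∂_1 = 6, rank ∂_2 = 12 ⇒ b_1 = 18 − 6 − 12 = 0; ∂_2 has invariant factor(s) [2] giving torsion. So H_1 = Z/2.
rank ∂_2 = 12, rank ∂_3 = 0 ⇒ b_2 = 12 − 12 − 0 = 0. So H_2 = 0.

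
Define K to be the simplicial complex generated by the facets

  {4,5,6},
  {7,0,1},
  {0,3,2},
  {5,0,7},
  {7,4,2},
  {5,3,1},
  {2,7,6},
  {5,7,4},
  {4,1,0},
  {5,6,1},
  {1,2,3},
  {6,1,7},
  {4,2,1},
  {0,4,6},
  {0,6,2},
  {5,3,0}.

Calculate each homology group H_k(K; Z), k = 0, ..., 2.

Fix the vertex order 0 < 1 < 2 < 3 < 4 < 5 < 6 < 7 and write every simplex with vertices in increasing order. Then dim K = 2 and the simplices of K are:

  0-simplices (8): [0], [1], [2], [3], [4], [5], [6], [7]
  1-simplices (24): (24 of them)
  2-simplices (16): [0,1,4], [0,1,7], [0,2,3], [0,2,6], [0,3,5], [0,4,6], [0,5,7], [1,2,3], [1,2,4], [1,3,5], [1,5,6], [1,6,7], [2,4,7], [2,6,7], [4,5,6], [4,5,7]

giving chain groups C_0 ≅ Z^8, C_1 ≅ Z^24, C_2 ≅ Z^16.

The boundary map ∂_1: C_1 → C_0 is given by ∂[p,q] = [q] − [p]. For instance
  ∂[5,6] = [6] − [5].
As a 8×24 matrix over Z this has rank 7, with invariant factors (1,1,1,1,1,1,1).

∂_2: C_2 → C_1 sends each 2-simplex [p,q,r] to [q,r] − [p,r] + [p,q]. For instance
  ∂[0,2,6] = [2,6] − [0,6] + [0,2],
  ∂[1,3,5] = [3,5] − [1,5] + [1,3].
The 24×16 boundary matrix has rank 15 and Smith normal form diag(1,1,1,1,1,1,1,1,1,1,1,1,1,1,1).

Computing H_k = (kernel of ∂_k) / (image of ∂_{k+1}):

  H_0: rank C_0 − rank ∂_1 = 8 − 7 = 1, and the invariant factors of ∂_1 are all 1, so H_0 = Z.
  H_1: rank ker ∂_1 − rank ∂_2 = (24 − 7) − 15 = 2, and the invariant factors of ∂_2 are all 1, so H_1 = Z^2.
  H_2: rank ker ∂_2 − rank ∂_3 = (16 − 15) − 0 = 1, and there is no ∂_3, so H_2 = Z.

(K is a triangulation of the torus T^2.)

H_0 ≅ Z,  H_1 ≅ Z^2,  H_2 ≅ Z.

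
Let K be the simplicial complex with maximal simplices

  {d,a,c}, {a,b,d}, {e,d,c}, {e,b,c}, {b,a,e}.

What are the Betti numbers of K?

Order the vertices as a < b < c < d < e. Listing each simplex with vertices in this order, K has dimension 2 with simplices:

  0-simplices (5): a, b, c, d, e
  1-simplices (10): ab, ac, ad, ae, bc, bd, be, cd, ce, de
  2-simplices (5): abd, abe, acd, bce, cde

giving chain groups C_0 ≅ Z^5, C_1 ≅ Z^10, C_2 ≅ Z^5.

Boundary ∂_1: C_1 → C_0 sends each edge [p,q] (with p < q) to q − p. For instance
  ∂ab = b − a.
As a 5×10 matrix over Z this has rank 4, with invariant factors (1,1,1,1).

Boundary ∂_2: C_2 → C_1 sends each 2-simplex [p,q,r] to [q,r] − [p,r] + [p,q]. For instance
  ∂abd = bd − ad + ab,
  ∂cde = de − ce + cd.
The resulting 10×5 matrix has rank 5, and its Smith normal form has invariant factors (1,1,1,1,1).

From H_k ≅ ker(∂_k) / im(∂_{k+1}) we obtain:

  H_0: rank C_0 − rank ∂_1 = 5 − 4 = 1, and the invariant factors of ∂_1 are all 1, so H_0 ≅ Z.
  H_1: rank ker ∂_1 − rank ∂_2 = (10 − 4) − 5 = 1, and the invariant factors of ∂_2 are all 1, so H_1 ≅ Z.
  H_2: rank ker ∂_2 − rank ∂_3 = (5 − 5) − 0 = 0, and there is no ∂_3, so H_2 ≅ 0.

As a check, the Euler characteristic is 5 − 10 + 5 = 0, which agrees with 1 − 1 + 0 = 0.
(K is a triangulation of the Möbius band.)

Hence the Betti numbers are b_0 = 1, b_1 = 1, b_2 = 0.

b_0 = 1, b_1 = 1, b_2 = 0.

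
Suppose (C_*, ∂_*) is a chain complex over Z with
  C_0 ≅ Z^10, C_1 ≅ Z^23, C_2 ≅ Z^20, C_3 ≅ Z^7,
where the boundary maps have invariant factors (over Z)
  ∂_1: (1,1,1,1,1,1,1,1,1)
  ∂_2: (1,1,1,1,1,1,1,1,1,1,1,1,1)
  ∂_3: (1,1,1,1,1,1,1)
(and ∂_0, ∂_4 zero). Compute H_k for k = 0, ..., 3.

H_0: b_0 = 10 − 0 − 9 = 1; torsion from ∂_1 factors > 1: none. So H_0 ≅ Z.
H_1: b_1 = 23 − 9 − 13 = 1; torsion from ∂_2 factors > 1: none. So H_1 ≅ Z.
H_2: b_2 = 20 − 13 − 7 = 0; torsion from ∂_3 factors > 1: none. So H_2 ≅ 0.
H_3: b_3 = 7 − 7 − 0 = 0; torsion from ∂_4 factors > 1: none. So H_3 ≅ 0.

H_0 ≅ Z,  H_1 ≅ Z,  H_2 = 0,  H_3 = 0.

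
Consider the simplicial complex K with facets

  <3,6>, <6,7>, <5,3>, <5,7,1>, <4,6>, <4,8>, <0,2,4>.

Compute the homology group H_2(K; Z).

We work with the vertex ordering 0 < 1 < 2 < 3 < 4 < 5 < 6 < 7 < 8. The simplices of K, each written with vertices in increasing order, are:

  0-simplices (9): [0], [1], [2], [3], [4], [5], [6], [7], [8]
  1-simplices (11): [0,2], [0,4], [1,5], [1,7], [2,4], [3,5], [3,6], [4,6], [4,8], [5,7], [6,7]
  2-simplices (2): [0,2,4], [1,5,7]

Hence C_0 ≅ Z^9, C_1 ≅ Z^11, C_2 ≅ Z^2.

Boundary ∂_1: C_1 → C_0 is given by ∂[p,q] = [q] − [p]. For instance
  ∂[3,6] = [6] − [3].
As a 9×11 matrix over Z this has rank 8, with invariant factors (1,1,1,1,1,1,1,1).

The boundary map ∂_2: C_2 → C_1 acts by ∂[p,q,r] = [q,r] − [p,r] + [p,q]. For instance
  ∂[0,2,4] = [2,4] − [0,4] + [0,2],
  ∂[1,5,7] = [5,7] − [1,7] + [1,5].
This gives a 11×2 integer matrix of rank 2; reducing to Smith normal form yields diagonal entries (1,1).

Reading off H_k = ker ∂_k / im ∂_{k+1}:

  H_2: rank ker ∂_2 − rank ∂_3 = (2 − 2) − 0 = 0, and there is no ∂_3, so H_2 ≅ 0.

H_2 ≅ 0.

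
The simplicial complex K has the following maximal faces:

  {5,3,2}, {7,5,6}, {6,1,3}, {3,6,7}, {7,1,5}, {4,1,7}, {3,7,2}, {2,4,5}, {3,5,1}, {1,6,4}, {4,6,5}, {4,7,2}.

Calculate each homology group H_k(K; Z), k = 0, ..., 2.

H_0 = Z,  H_1 = Z_2,  H_2 = 0.

Fix the vertex order 1 < 2 < 3 < 4 < 5 < 6 < 7 and write every simplex with vertices in increasing order. Then dim K = 2 and the simplices of K are:

  0-simplices (7): [1], [2], [3], [4], [5], [6], [7]
  1-simplices (18): [1,3], [1,4], [1,5], [1,6], [1,7], [2,3], [2,4], [2,5], [2,7], [3,5], [3,6], [3,7], [4,5], [4,6], [4,7], [5,6], [5,7], [6,7]
  2-simplices (12): [1,3,5], [1,3,6], [1,4,6], [1,4,7], [1,5,7], [2,3,5], [2,3,7], [2,4,5], [2,4,7], [3,6,7], [4,5,6], [5,6,7]

so the chain groups are C_0 ≅ Z^7, C_1 ≅ Z^18, C_2 ≅ Z^12.

The boundary map ∂_1: C_1 → C_0 sends each edge [p,q] (with p < q) to q − p. For instance
  ∂[1,6] = [6] − [1].
This gives a 7×18 integer matrix of rank 6; reducing to Smith normal form yields diagonal entries (1,1,1,1,1,1).

The boundary map ∂_2: C_2 → C_1 maps a triangle to the signed sum of its edges. For instance
  ∂[2,3,7] = [3,7] − [2,7] + [2,3],
  ∂[1,5,7] = [5,7] − [1,7] + [1,5].
The 18×12 boundary matrix has rank 12 and Smith normal form diag(1,1,1,1,1,1,1,1,1,1,1,2).

From H_k ≅ ker(∂_k) / im(∂_{k+1}) we obtain:

  H_0: rank C_0 − rank ∂_1 = 7 − 6 = 1, and the invariant factors of ∂_1 are all 1, so H_0 ≅ Z.
  H_1: rank ker ∂_1 − rank ∂_2 = (18 − 6) − 12 = 0, and ∂_2 has invariant factor 2 > 1, so H_1 ≅ Z_2.
  H_2: rank ker ∂_2 − rank ∂_3 = (12 − 12) − 0 = 0, and there is no ∂_3, so H_2 ≅ 0.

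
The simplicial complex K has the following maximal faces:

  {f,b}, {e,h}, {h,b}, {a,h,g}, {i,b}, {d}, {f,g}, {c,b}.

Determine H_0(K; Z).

H_0 = Z^2.

Take the total order a < b < c < d < e < f < g < h < i on the vertex set. Then K (dimension 2) consists of the simplices:

  0-simplices (9): a, b, c, d, e, f, g, h, i
  1-simplices (9): ag, ah, bc, bf, bh, bi, eh, fg, gh
  2-simplices (1): agh

so the chain groups are C_0 ≅ Z^9, C_1 ≅ Z^9, C_2 ≅ Z^1.

Boundary ∂_1: C_1 → C_0 is given by ∂[p,q] = [q] − [p]. For instance
  ∂eh = h − e.
The resulting 9×9 matrix has rank 7, and its Smith normal form has invariant factors (1,1,1,1,1,1,1).

∂_2: C_2 → C_1 maps a triangle to the signed sum of its edges. For instance
  ∂agh = gh − ah + ag.
As a 9×1 matrix over Z this has rank 1, with invariant factors (1).

Computing H_k = (kernel of ∂_k) / (image of ∂_{k+1}):

  H_0: rank C_0 − rank ∂_1 = 9 − 7 = 2, and the invariant factors of ∂_1 are all 1, so H_0 ≅ Z^2.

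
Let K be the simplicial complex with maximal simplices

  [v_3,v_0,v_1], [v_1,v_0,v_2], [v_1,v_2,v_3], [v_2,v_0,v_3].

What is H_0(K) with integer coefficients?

H_0 ≅ Z.

We work with the vertex ordering v_0 < v_1 < v_2 < v_3. The simplices of K, each written with vertices in increasing order, are:

  0-simplices (4): [v_0], [v_1], [v_2], [v_3]
  1-simplices (6): [v_0,v_1], [v_0,v_2], [v_0,v_3], [v_1,v_2], [v_1,v_3], [v_2,v_3]
  2-simplices (4): [v_0,v_1,v_2], [v_0,v_1,v_3], [v_0,v_2,v_3], [v_1,v_2,v_3]

Hence C_0 ≅ Z^4, C_1 ≅ Z^6, C_2 ≅ Z^4.

The boundary map ∂_1: C_1 → C_0 is given by ∂[p,q] = [q] − [p]. For instance
  ∂[v_1,v_3] = [v_3] − [v_1].
This gives a 4×6 integer matrix of rank 3; reducing to Smith normal form yields diagonal entries (1,1,1).

Boundary ∂_2: C_2 → C_1 sends each 2-simplex [p,q,r] to [q,r] − [p,r] + [p,q]. For instance
  ∂[v_0,v_1,v_2] = [v_1,v_2] − [v_0,v_2] + [v_0,v_1],
  ∂[v_0,v_2,v_3] = [v_2,v_3] − [v_0,v_3] + [v_0,v_2].
This gives a 6×4 integer matrix of rank 3; reducing to Smith normal form yields diagonal entries (1,1,1).

From H_k ≅ ker(∂_k) / im(∂_{k+1}) we obtain:

  H_0: rank C_0 − rank ∂_1 = 4 − 3 = 1, and the invariant factors of ∂_1 are all 1, so H_0 = Z.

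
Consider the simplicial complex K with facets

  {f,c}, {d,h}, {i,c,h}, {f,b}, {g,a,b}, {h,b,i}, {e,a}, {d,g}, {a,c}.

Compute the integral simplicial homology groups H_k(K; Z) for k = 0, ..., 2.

Fix the vertex order a < b < c < d < e < f < g < h < i and write every simplex with vertices in increasing order. Then dim K = 2 and the simplices of K are:

  0-simplices (9): a, b, c, d, e, f, g, h, i
  1-simplices (14): ab, ac, ae, ag, bf, bg, bh, bi, cf, ch, ci, dg, dh, hi
  2-simplices (3): abg, bhi, chi

so the chain groups are C_0 ≅ Z^9, C_1 ≅ Z^14, C_2 ≅ Z^3.

∂_1: C_1 → C_0 maps an edge to its endpoints' difference, ∂[p,q] = q − p.
As a 9×14 matrix over Z this has rank 8, with invariant factors (1,1,1,1,1,1,1,1).

The boundary map ∂_2: C_2 → C_1 maps a triangle to the signed sum of its edges. For instance
  ∂abg = bg − ag + ab,
  ∂chi = hi − ci + ch.
As a 14×3 matrix over Z this has rank 3, with invariant factors (1,1,1).

Computing H_k = (kernel of ∂_k) / (image of ∂_{k+1}):

  H_0: rank C_0 − rank ∂_1 = 9 − 8 = 1, and the invariant factors of ∂_1 are all 1, so H_0 ≅ Z.
  H_1: rank ker ∂_1 − rank ∂_2 = (14 − 8) − 3 = 3, and the invariant factors of ∂_2 are all 1, so H_1 ≅ Z^3.
  H_2: rank ker ∂_2 − rank ∂_3 = (3 − 3) − 0 = 0, and there is no ∂_3, so H_2 ≅ 0.

H_0 ≅ Z,  H_1 ≅ Z^3,  H_2 = 0.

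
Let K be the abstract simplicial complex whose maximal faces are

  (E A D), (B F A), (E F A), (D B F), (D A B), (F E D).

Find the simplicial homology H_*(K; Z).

H_0 ≅ Z,  H_1 = 0,  H_2 ≅ Z.

Take the total order A < B < D < E < F on the vertex set. Then K (dimension 2) consists of the simplices:

  0-simplices (5): A, B, D, E, F
  1-simplices (9): AB, AD, AE, AF, BD, BF, DE, DF, EF
  2-simplices (6): ABD, ABF, ADE, AEF, BDF, DEF

giving chain groups C_0 ≅ Z^5, C_1 ≅ Z^9, C_2 ≅ Z^6.

∂_1: C_1 → C_0 maps an edge to its endpoints' difference, ∂[p,q] = q − p.
As a 5×9 matrix over Z this has rank 4, with invariant factors (1,1,1,1).

The boundary map ∂_2: C_2 → C_1 sends each 2-simplex [p,q,r] to [q,r] − [p,r] + [p,q]. For instance
  ∂ABD = BD − AD + AB,
  ∂BDF = DF − BF + BD.
As a 9×6 matrix over Z this has rank 5, with invariant factors (1,1,1,1,1).

Now H_k = ker ∂_k / im ∂_{k+1}, so:

  H_0: rank C_0 − rank ∂_1 = 5 − 4 = 1, and the invariant factors of ∂_1 are all 1, so H_0 ≅ Z.
  H_1: rank ker ∂_1 − rank ∂_2 = (9 − 4) − 5 = 0, and the invariant factors of ∂_2 are all 1, so H_1 ≅ 0.
  H_2: rank ker ∂_2 − rank ∂_3 = (6 − 5) − 0 = 1, and there is no ∂_3, so H_2 ≅ Z.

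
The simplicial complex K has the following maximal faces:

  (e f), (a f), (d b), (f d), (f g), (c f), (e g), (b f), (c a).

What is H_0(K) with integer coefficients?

H_0 = Z.

Take the total order a < b < c < d < e < f < g on the vertex set. Then K (dimension 1) consists of the simplices:

  0-simplices (7): a, b, c, d, e, f, g
  1-simplices (9): ac, af, bd, bf, cf, df, ef, eg, fg

giving chain groups C_0 ≅ Z^7, C_1 ≅ Z^9.

Boundary ∂_1: C_1 → C_0 maps an edge to its endpoints' difference, ∂[p,q] = q − p.
The 7×9 boundary matrix has rank 6 and Smith normal form diag(1,1,1,1,1,1).

Computing H_k = (kernel of ∂_k) / (image of ∂_{k+1}):

  H_0: rank C_0 − rank ∂_1 = 7 − 6 = 1, and the invariant factors of ∂_1 are all 1, so H_0 ≅ Z.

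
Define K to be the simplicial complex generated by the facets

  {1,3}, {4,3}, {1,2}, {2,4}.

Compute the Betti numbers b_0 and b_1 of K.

b_0 = 1, b_1 = 1.

Fix the vertex order 1 < 2 < 3 < 4 and write every simplex with vertices in increasing order. Then dim K = 1 and the simplices of K are:

  0-simplices (4): [1], [2], [3], [4]
  1-simplices (4): [1,2], [1,3], [2,4], [3,4]

Hence C_0 ≅ Z^4, C_1 ≅ Z^4.

Boundary ∂_1: C_1 → C_0 maps an edge to its endpoints' difference, ∂[p,q] = q − p. For instance
  ∂[1,3] = [3] − [1].
As a 4×4 matrix over Z this has rank 3, with invariant factors (1,1,1).

Reading off H_k = ker ∂_k / im ∂_{k+1}:

  H_0: rank C_0 − rank ∂_1 = 4 − 3 = 1, and the invariant factors of ∂_1 are all 1, so H_0 = Z.
  H_1: rank ker ∂_1 − rank ∂_2 = (4 − 3) − 0 = 1, and there is no ∂_2, so H_1 = Z.

As a check, the Euler characteristic is 4 − 4 = 0, which agrees with 1 − 1 = 0.

Hence the Betti numbers are b_0 = 1, b_1 = 1.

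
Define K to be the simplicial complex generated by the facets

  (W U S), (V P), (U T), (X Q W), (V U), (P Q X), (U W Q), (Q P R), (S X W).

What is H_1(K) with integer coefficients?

H_1 ≅ Z.

Take the total order P < Q < R < S < T < U < V < W < X on the vertex set. Then K (dimension 2) consists of the simplices:

  0-simplices (9): P, Q, R, S, T, U, V, W, X
  1-simplices (15): PQ, PR, PV, PX, QR, QU, QW, QX, SU, SW, SX, TU, UV, UW, WX
  2-simplices (6): PQR, PQX, QUW, QWX, SUW, SWX

Hence C_0 ≅ Z^9, C_1 ≅ Z^15, C_2 ≅ Z^6.

The boundary map ∂_1: C_1 → C_0 is given by ∂[p,q] = [q] − [p]. For instance
  ∂QX = X − Q.
The 9×15 boundary matrix has rank 8 and Smith normal form diag(1,1,1,1,1,1,1,1).

The boundary map ∂_2: C_2 → C_1 maps a triangle to the signed sum of its edges. For instance
  ∂QUW = UW − QW + QU,
  ∂SWX = WX − SX + SW.
As a 15×6 matrix over Z this has rank 6, with invariant factors (1,1,1,1,1,1).

From H_k ≅ ker(∂_k) / im(∂_{k+1}) we obtain:

  H_1: rank ker ∂_1 − rank ∂_2 = (15 − 8) − 6 = 1, and the invariant factors of ∂_2 are all 1, so H_1 = Z.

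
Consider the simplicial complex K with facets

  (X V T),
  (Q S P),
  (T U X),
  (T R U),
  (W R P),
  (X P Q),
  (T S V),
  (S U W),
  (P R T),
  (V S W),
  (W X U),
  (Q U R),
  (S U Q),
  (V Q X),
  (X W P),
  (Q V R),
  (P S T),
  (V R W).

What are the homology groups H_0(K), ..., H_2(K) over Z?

H_0 = Z,  H_1 = Z^2,  H_2 = Z.

Order the vertices as P < Q < R < S < T < U < V < W < X. Listing each simplex with vertices in this order, K has dimension 2 with simplices:

  0-simplices (9): P, Q, R, S, T, U, V, W, X
  1-simplices (27): PQ, PR, PS, PT, PW, PX, QR, QS, QU, QV, QX, RT, RU, RV, RW, ST, SU, SV, SW, TU, TV, TX, UW, UX, VW, VX, WX
  2-simplices (18): PQS, PQX, PRT, PRW, PST, PWX, QRU, QRV, QSU, QVX, RTU, RVW, STV, SUW, SVW, TUX, TVX, UWX

so the chain groups are C_0 ≅ Z^9, C_1 ≅ Z^27, C_2 ≅ Z^18.

∂_1: C_1 → C_0 is given by ∂[p,q] = [q] − [p].
As a 9×27 matrix over Z this has rank 8, with invariant factors (1,1,1,1,1,1,1,1).

The boundary map ∂_2: C_2 → C_1 maps a triangle to the signed sum of its edges. For instance
  ∂QRU = RU − QU + QR,
  ∂QSU = SU − QU + QS.
As a 27×18 matrix over Z this has rank 17, with invariant factors (1,1,1,1,1,1,1,1,1,1,1,1,1,1,1,1,1).

Now H_k = ker ∂_k / im ∂_{k+1}, so:

  H_0: rank C_0 − rank ∂_1 = 9 − 8 = 1, and the invariant factors of ∂_1 are all 1, so H_0 = Z.
  H_1: rank ker ∂_1 − rank ∂_2 = (27 − 8) − 17 = 2, and the invariant factors of ∂_2 are all 1, so H_1 = Z^2.
  H_2: rank ker ∂_2 − rank ∂_3 = (18 − 17) − 0 = 1, and there is no ∂_3, so H_2 = Z.

As a check, the Euler characteristic is 9 − 27 + 18 = 0, which agrees with 1 − 2 + 1 = 0.
(K is a triangulation of the torus T^2.)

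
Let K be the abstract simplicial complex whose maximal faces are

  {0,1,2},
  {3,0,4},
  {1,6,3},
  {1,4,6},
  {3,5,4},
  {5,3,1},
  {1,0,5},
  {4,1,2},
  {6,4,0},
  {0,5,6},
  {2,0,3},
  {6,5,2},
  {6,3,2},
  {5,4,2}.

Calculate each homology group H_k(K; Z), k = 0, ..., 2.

H_0 ≅ Z,  H_1 ≅ Z^2,  H_2 ≅ Z.

K has 7 vertices, 21 edges, 14 triangles.
rank ∂_0 = 0, rank ∂_1 = 6 ⇒ b_0 = 7 − 0 − 6 = 1; all invariant factors of ∂_1 are 1 so no torsion. So H_0 = Z.
rank ∂_1 = 6, rank ∂_2 = 13 ⇒ b_1 = 21 − 6 − 13 = 2; all invariant factors of ∂_2 are 1 so no torsion. So H_1 = Z^2.
rank ∂_2 = 13, rank ∂_3 = 0 ⇒ b_2 = 14 − 13 − 0 = 1. So H_2 = Z.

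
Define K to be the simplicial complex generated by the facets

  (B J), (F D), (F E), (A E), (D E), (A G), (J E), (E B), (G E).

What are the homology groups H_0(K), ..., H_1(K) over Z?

Order the vertices as A < B < D < E < F < G < J. Listing each simplex with vertices in this order, K has dimension 1 with simplices:

  0-simplices (7): A, B, D, E, F, G, J
  1-simplices (9): AE, AG, BE, BJ, DE, DF, EF, EG, EJ

giving chain groups C_0 ≅ Z^7, C_1 ≅ Z^9.

The boundary map ∂_1: C_1 → C_0 maps an edge to its endpoints' difference, ∂[p,q] = q − p. For instance
  ∂EG = G − E.
As a 7×9 matrix over Z this has rank 6, with invariant factors (1,1,1,1,1,1).

Computing H_k = (kernel of ∂_k) / (image of ∂_{k+1}):

  H_0: rank C_0 − rank ∂_1 = 7 − 6 = 1, and the invariant factors of ∂_1 are all 1, so H_0 = Z.
  H_1: rank ker ∂_1 − rank ∂_2 = (9 − 6) − 0 = 3, and there is no ∂_2, so H_1 = Z^3.

(K is a triangulation of a wedge of 3 circles.)

H_0 = Z,  H_1 = Z^3.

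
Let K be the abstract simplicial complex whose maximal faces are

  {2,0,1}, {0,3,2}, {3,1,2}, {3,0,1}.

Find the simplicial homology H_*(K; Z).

H_0 = Z,  H_1 = 0,  H_2 = Z.

Order the vertices as 0 < 1 < 2 < 3. Listing each simplex with vertices in this order, K has dimension 2 with simplices:

  0-simplices (4): [0], [1], [2], [3]
  1-simplices (6): [0,1], [0,2], [0,3], [1,2], [1,3], [2,3]
  2-simplices (4): [0,1,2], [0,1,3], [0,2,3], [1,2,3]

so the chain groups are C_0 ≅ Z^4, C_1 ≅ Z^6, C_2 ≅ Z^4.

∂_1: C_1 → C_0 maps an edge to its endpoints' difference, ∂[p,q] = q − p.
This gives a 4×6 integer matrix of rank 3; reducing to Smith normal form yields diagonal entries (1,1,1).

Boundary ∂_2: C_2 → C_1 sends each 2-simplex [p,q,r] to [q,r] − [p,r] + [p,q]. For instance
  ∂[0,2,3] = [2,3] − [0,3] + [0,2],
  ∂[1,2,3] = [2,3] − [1,3] + [1,2].
The 6×4 boundary matrix has rank 3 and Smith normal form diag(1,1,1).

Reading off H_k = ker ∂_k / im ∂_{k+1}:

  H_0: rank C_0 − rank ∂_1 = 4 − 3 = 1, and the invariant factors of ∂_1 are all 1, so H_0 ≅ Z.
  H_1: rank ker ∂_1 − rank ∂_2 = (6 − 3) − 3 = 0, and the invariant factors of ∂_2 are all 1, so H_1 ≅ 0.
  H_2: rank ker ∂_2 − rank ∂_3 = (4 − 3) − 0 = 1, and there is no ∂_3, so H_2 ≅ Z.

As a check, the Euler characteristic is 4 − 6 + 4 = 2, which agrees with 1 − 0 + 1 = 2.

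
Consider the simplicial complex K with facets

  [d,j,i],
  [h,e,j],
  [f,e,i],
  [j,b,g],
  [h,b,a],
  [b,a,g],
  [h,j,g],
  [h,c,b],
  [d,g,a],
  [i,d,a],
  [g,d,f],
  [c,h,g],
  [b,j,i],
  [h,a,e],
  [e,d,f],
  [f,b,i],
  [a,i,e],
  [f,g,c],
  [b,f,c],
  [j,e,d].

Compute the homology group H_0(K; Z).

H_0 = Z.

Take the total order a < b < c < d < e < f < g < h < i < j on the vertex set. Then K (dimension 2) consists of the simplices:

  0-simplices (10): a, b, c, d, e, f, g, h, i, j
  1-simplices (30): ab, ad, ae, ag, ah, ai, bc, bf, bg, bh, bi, bj, cf, cg, ch, de, df, dg, di, dj, ef, eh, ei, ej, fg, fi, gh, gj, hj, ij
  2-simplices (20): abg, abh, adg, adi, aeh, aei, bcf, bch, bfi, bgj, bij, cfg, cgh, def, dej, dfg, dij, efi, ehj, ghj

Hence C_0 ≅ Z^10, C_1 ≅ Z^30, C_2 ≅ Z^20.

Boundary ∂_1: C_1 → C_0 maps an edge to its endpoints' difference, ∂[p,q] = q − p.
The resulting 10×30 matrix has rank 9, and its Smith normal form has invariant factors (1,1,1,1,1,1,1,1,1).

∂_2: C_2 → C_1 acts by ∂[p,q,r] = [q,r] − [p,r] + [p,q]. For instance
  ∂bfi = fi − bi + bf,
  ∂adg = dg − ag + ad.
As a 30×20 matrix over Z this has rank 20, with invariant factors (1,1,1,1,1,1,1,1,1,1,1,1,1,1,1,1,1,1,1,2).

Reading off H_k = ker ∂_k / im ∂_{k+1}:

  H_0: rank C_0 − rank ∂_1 = 10 − 9 = 1, and the invariant factors of ∂_1 are all 1, so H_0 ≅ Z.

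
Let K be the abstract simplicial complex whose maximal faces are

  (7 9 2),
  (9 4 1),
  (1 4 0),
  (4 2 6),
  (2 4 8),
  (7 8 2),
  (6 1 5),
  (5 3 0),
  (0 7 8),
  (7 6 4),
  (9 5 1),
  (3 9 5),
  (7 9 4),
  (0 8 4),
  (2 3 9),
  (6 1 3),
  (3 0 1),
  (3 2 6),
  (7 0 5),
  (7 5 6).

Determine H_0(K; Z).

H_0 = Z.

Take the total order 0 < 1 < 2 < 3 < 4 < 5 < 6 < 7 < 8 < 9 on the vertex set. Then K (dimension 2) consists of the simplices:

  0-simplices (10): [0], [1], [2], [3], [4], [5], [6], [7], [8], [9]
  1-simplices (30): (30 of them)
  2-simplices (20): (20 of them)

so the chain groups are C_0 ≅ Z^10, C_1 ≅ Z^30, C_2 ≅ Z^20.

Boundary ∂_1: C_1 → C_0 sends each edge [p,q] (with p < q) to q − p. For instance
  ∂[0,7] = [7] − [0].
The 10×30 boundary matrix has rank 9 and Smith normal form diag(1,1,1,1,1,1,1,1,1).

∂_2: C_2 → C_1 sends each 2-simplex [p,q,r] to [q,r] − [p,r] + [p,q]. For instance
  ∂[0,4,8] = [4,8] − [0,8] + [0,4],
  ∂[0,1,4] = [1,4] − [0,4] + [0,1].
This gives a 30×20 integer matrix of rank 20; reducing to Smith normal form yields diagonal entries (1,1,1,1,1,1,1,1,1,1,1,1,1,1,1,1,1,1,1,2).

Now H_k = ker ∂_k / im ∂_{k+1}, so:

  H_0: rank C_0 − rank ∂_1 = 10 − 9 = 1, and the invariant factors of ∂_1 are all 1, so H_0 ≅ Z.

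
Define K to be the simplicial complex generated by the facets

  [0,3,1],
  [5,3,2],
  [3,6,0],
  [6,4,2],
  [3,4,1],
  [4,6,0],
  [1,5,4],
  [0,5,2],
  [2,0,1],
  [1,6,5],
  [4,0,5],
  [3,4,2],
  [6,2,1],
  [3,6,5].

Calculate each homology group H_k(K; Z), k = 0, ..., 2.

H_0 = Z,  H_1 = Z^2,  H_2 = Z.

We work with the vertex ordering 0 < 1 < 2 < 3 < 4 < 5 < 6. The simplices of K, each written with vertices in increasing order, are:

  0-simplices (7): [0], [1], [2], [3], [4], [5], [6]
  1-simplices (21): [0,1], [0,2], [0,3], [0,4], [0,5], [0,6], [1,2], [1,3], [1,4], [1,5], [1,6], [2,3], [2,4], [2,5], [2,6], [3,4], [3,5], [3,6], [4,5], [4,6], [5,6]
  2-simplices (14): [0,1,2], [0,1,3], [0,2,5], [0,3,6], [0,4,5], [0,4,6], [1,2,6], [1,3,4], [1,4,5], [1,5,6], [2,3,4], [2,3,5], [2,4,6], [3,5,6]

Hence C_0 ≅ Z^7, C_1 ≅ Z^21, C_2 ≅ Z^14.

∂_1: C_1 → C_0 is given by ∂[p,q] = [q] − [p]. For instance
  ∂[2,4] = [4] − [2].
The 7×21 boundary matrix has rank 6 and Smith normal form diag(1,1,1,1,1,1).

Boundary ∂_2: C_2 → C_1 acts by ∂[p,q,r] = [q,r] − [p,r] + [p,q]. For instance
  ∂[0,1,2] = [1,2] − [0,2] + [0,1],
  ∂[0,2,5] = [2,5] − [0,5] + [0,2].
The 21×14 boundary matrix has rank 13 and Smith normal form diag(1,1,1,1,1,1,1,1,1,1,1,1,1).

From H_k ≅ ker(∂_k) / im(∂_{k+1}) we obtain:

  H_0: rank C_0 − rank ∂_1 = 7 − 6 = 1, and the invariant factors of ∂_1 are all 1, so H_0 = Z.
  H_1: rank ker ∂_1 − rank ∂_2 = (21 − 6) − 13 = 2, and the invariant factors of ∂_2 are all 1, so H_1 = Z^2.
  H_2: rank ker ∂_2 − rank ∂_3 = (14 − 13) − 0 = 1, and there is no ∂_3, so H_2 = Z.

As a check, the Euler characteristic is 7 − 21 + 14 = 0, which agrees with 1 − 2 + 1 = 0.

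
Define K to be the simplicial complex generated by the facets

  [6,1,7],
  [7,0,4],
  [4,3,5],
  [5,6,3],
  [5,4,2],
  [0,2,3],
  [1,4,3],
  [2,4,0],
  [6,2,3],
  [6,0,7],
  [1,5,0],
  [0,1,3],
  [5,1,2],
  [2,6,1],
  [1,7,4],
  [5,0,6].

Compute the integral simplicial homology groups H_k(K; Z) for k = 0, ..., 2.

H_0 = Z,  H_1 = Z^2,  H_2 = Z.

Fix the vertex order 0 < 1 < 2 < 3 < 4 < 5 < 6 < 7 and write every simplex with vertices in increasing order. Then dim K = 2 and the simplices of K are:

  0-simplices (8): [0], [1], [2], [3], [4], [5], [6], [7]
  1-simplices (24): (24 of them)
  2-simplices (16): [0,1,3], [0,1,5], [0,2,3], [0,2,4], [0,4,7], [0,5,6], [0,6,7], [1,2,5], [1,2,6], [1,3,4], [1,4,7], [1,6,7], [2,3,6], [2,4,5], [3,4,5], [3,5,6]

giving chain groups C_0 ≅ Z^8, C_1 ≅ Z^24, C_2 ≅ Z^16.

Boundary ∂_1: C_1 → C_0 sends each edge [p,q] (with p < q) to q − p.
The 8×24 boundary matrix has rank 7 and Smith normal form diag(1,1,1,1,1,1,1).

The boundary map ∂_2: C_2 → C_1 acts by ∂[p,q,r] = [q,r] − [p,r] + [p,q]. For instance
  ∂[0,1,5] = [1,5] − [0,5] + [0,1],
  ∂[1,3,4] = [3,4] − [1,4] + [1,3].
The resulting 24×16 matrix has rank 15, and its Smith normal form has invariant factors (1,1,1,1,1,1,1,1,1,1,1,1,1,1,1).

From H_k ≅ ker(∂_k) / im(∂_{k+1}) we obtain:

  H_0: rank C_0 − rank ∂_1 = 8 − 7 = 1, and the invariant factors of ∂_1 are all 1, so H_0 ≅ Z.
  H_1: rank ker ∂_1 − rank ∂_2 = (24 − 7) − 15 = 2, and the invariant factors of ∂_2 are all 1, so H_1 ≅ Z^2.
  H_2: rank ker ∂_2 − rank ∂_3 = (16 − 15) − 0 = 1, and there is no ∂_3, so H_2 ≅ Z.

As a check, the Euler characteristic is 8 − 24 + 16 = 0, which agrees with 1 − 2 + 1 = 0.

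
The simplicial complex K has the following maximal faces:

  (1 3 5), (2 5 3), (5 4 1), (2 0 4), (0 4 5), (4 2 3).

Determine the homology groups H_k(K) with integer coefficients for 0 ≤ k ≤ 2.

We work with the vertex ordering 0 < 1 < 2 < 3 < 4 < 5. The simplices of K, each written with vertices in increasing order, are:

  0-simplices (6): [0], [1], [2], [3], [4], [5]
  1-simplices (12): [0,2], [0,4], [0,5], [1,3], [1,4], [1,5], [2,3], [2,4], [2,5], [3,4], [3,5], [4,5]
  2-simplices (6): [0,2,4], [0,4,5], [1,3,5], [1,4,5], [2,3,4], [2,3,5]

so the chain groups are C_0 ≅ Z^6, C_1 ≅ Z^12, C_2 ≅ Z^6.

The boundary map ∂_1: C_1 → C_0 sends each edge [p,q] (with p < q) to q − p. For instance
  ∂[0,5] = [5] − [0].
As a 6×12 matrix over Z this has rank 5, with invariant factors (1,1,1,1,1).

The boundary map ∂_2: C_2 → C_1 maps a triangle to the signed sum of its edges. For instance
  ∂[2,3,4] = [3,4] − [2,4] + [2,3],
  ∂[1,4,5] = [4,5] − [1,5] + [1,4].
This gives a 12×6 integer matrix of rank 6; reducing to Smith normal form yields diagonal entries (1,1,1,1,1,1).

Computing H_k = (kernel of ∂_k) / (image of ∂_{k+1}):

  H_0: rank C_0 − rank ∂_1 = 6 − 5 = 1, and the invariant factors of ∂_1 are all 1, so H_0 ≅ Z.
  H_1: rank ker ∂_1 − rank ∂_2 = (12 − 5) − 6 = 1, and the invariant factors of ∂_2 are all 1, so H_1 ≅ Z.
  H_2: rank ker ∂_2 − rank ∂_3 = (6 − 6) − 0 = 0, and there is no ∂_3, so H_2 ≅ 0.

As a check, the Euler characteristic is 6 − 12 + 6 = 0, which agrees with 1 − 1 + 0 = 0.

H_0 = Z,  H_1 = Z,  H_2 = 0.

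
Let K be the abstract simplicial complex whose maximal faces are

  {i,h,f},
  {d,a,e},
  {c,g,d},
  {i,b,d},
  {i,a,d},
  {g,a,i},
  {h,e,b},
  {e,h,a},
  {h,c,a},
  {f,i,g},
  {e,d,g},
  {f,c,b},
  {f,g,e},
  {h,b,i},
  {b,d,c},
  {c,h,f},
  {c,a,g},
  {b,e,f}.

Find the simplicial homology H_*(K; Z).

Order the vertices as a < b < c < d < e < f < g < h < i. Listing each simplex with vertices in this order, K has dimension 2 with simplices:

  0-simplices (9): a, b, c, d, e, f, g, h, i
  1-simplices (27): ac, ad, ae, ag, ah, ai, bc, bd, be, bf, bh, bi, cd, cf, cg, ch, de, dg, di, ef, eg, eh, fg, fh, fi, gi, hi
  2-simplices (18): acg, ach, ade, adi, aeh, agi, bcd, bcf, bdi, bef, beh, bhi, cdg, cfh, deg, efg, fgi, fhi

Hence C_0 ≅ Z^9, C_1 ≅ Z^27, C_2 ≅ Z^18.

Boundary ∂_1: C_1 → C_0 sends each edge [p,q] (with p < q) to q − p.
As a 9×27 matrix over Z this has rank 8, with invariant factors (1,1,1,1,1,1,1,1).

∂_2: C_2 → C_1 maps a triangle to the signed sum of its edges. For instance
  ∂bdi = di − bi + bd,
  ∂bcf = cf − bf + bc.
This gives a 27×18 integer matrix of rank 18; reducing to Smith normal form yields diagonal entries (1,1,1,1,1,1,1,1,1,1,1,1,1,1,1,1,1,2).

From H_k ≅ ker(∂_k) / im(∂_{k+1}) we obtain:

  H_0: rank C_0 − rank ∂_1 = 9 − 8 = 1, and the invariant factors of ∂_1 are all 1, so H_0 ≅ Z.
  H_1: rank ker ∂_1 − rank ∂_2 = (27 − 8) − 18 = 1, and ∂_2 has invariant factor 2 > 1, so H_1 ≅ Z ⊕ Z/2.
  H_2: rank ker ∂_2 − rank ∂_3 = (18 − 18) − 0 = 0, and there is no ∂_3, so H_2 ≅ 0.

H_0 = Z,  H_1 = Z ⊕ Z/2,  H_2 = 0.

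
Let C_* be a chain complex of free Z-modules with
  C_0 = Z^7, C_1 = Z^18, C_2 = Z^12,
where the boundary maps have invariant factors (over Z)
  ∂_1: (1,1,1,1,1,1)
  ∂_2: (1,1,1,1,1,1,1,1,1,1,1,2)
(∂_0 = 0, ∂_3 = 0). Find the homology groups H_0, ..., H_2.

H_0 ≅ Z,  H_1 ≅ Z/2,  H_2 = 0.

H_0: b_0 = 7 − 0 − 6 = 1; torsion from ∂_1 factors > 1: none. So H_0 ≅ Z.
H_1: b_1 = 18 − 6 − 12 = 0; torsion from ∂_2 factors > 1: [2]. So H_1 ≅ Z/2.
H_2: b_2 = 12 − 12 − 0 = 0; torsion from ∂_3 factors > 1: none. So H_2 ≅ 0.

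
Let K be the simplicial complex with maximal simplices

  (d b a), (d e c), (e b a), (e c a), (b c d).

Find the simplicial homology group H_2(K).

H_2 = 0.

Take the total order a < b < c < d < e on the vertex set. Then K (dimension 2) consists of the simplices:

  0-simplices (5): a, b, c, d, e
  1-simplices (10): ab, ac, ad, ae, bc, bd, be, cd, ce, de
  2-simplices (5): abd, abe, ace, bcd, cde

giving chain groups C_0 ≅ Z^5, C_1 ≅ Z^10, C_2 ≅ Z^5.

The boundary map ∂_1: C_1 → C_0 maps an edge to its endpoints' difference, ∂[p,q] = q − p. For instance
  ∂ae = e − a.
As a 5×10 matrix over Z this has rank 4, with invariant factors (1,1,1,1).

∂_2: C_2 → C_1 sends each 2-simplex [p,q,r] to [q,r] − [p,r] + [p,q]. For instance
  ∂ace = ce − ae + ac,
  ∂abe = be − ae + ab.
This gives a 10×5 integer matrix of rank 5; reducing to Smith normal form yields diagonal entries (1,1,1,1,1).

From H_k ≅ ker(∂_k) / im(∂_{k+1}) we obtain:

  H_2: rank ker ∂_2 − rank ∂_3 = (5 − 5) − 0 = 0, and there is no ∂_3, so H_2 = 0.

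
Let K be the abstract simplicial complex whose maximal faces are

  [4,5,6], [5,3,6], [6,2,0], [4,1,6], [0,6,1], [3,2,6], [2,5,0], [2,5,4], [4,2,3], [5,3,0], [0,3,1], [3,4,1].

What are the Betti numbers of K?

b_0 = 1, b_1 = 0, b_2 = 0.

Order the vertices as 0 < 1 < 2 < 3 < 4 < 5 < 6. Listing each simplex with vertices in this order, K has dimension 2 with simplices:

  0-simplices (7): [0], [1], [2], [3], [4], [5], [6]
  1-simplices (18): [0,1], [0,2], [0,3], [0,5], [0,6], [1,3], [1,4], [1,6], [2,3], [2,4], [2,5], [2,6], [3,4], [3,5], [3,6], [4,5], [4,6], [5,6]
  2-simplices (12): [0,1,3], [0,1,6], [0,2,5], [0,2,6], [0,3,5], [1,3,4], [1,4,6], [2,3,4], [2,3,6], [2,4,5], [3,5,6], [4,5,6]

giving chain groups C_0 ≅ Z^7, C_1 ≅ Z^18, C_2 ≅ Z^12.

Boundary ∂_1: C_1 → C_0 maps an edge to its endpoints' difference, ∂[p,q] = q − p. For instance
  ∂[2,3] = [3] − [2].
This gives a 7×18 integer matrix of rank 6; reducing to Smith normal form yields diagonal entries (1,1,1,1,1,1).

∂_2: C_2 → C_1 acts by ∂[p,q,r] = [q,r] − [p,r] + [p,q]. For instance
  ∂[3,5,6] = [5,6] − [3,6] + [3,5],
  ∂[2,3,6] = [3,6] − [2,6] + [2,3].
This gives a 18×12 integer matrix of rank 12; reducing to Smith normal form yields diagonal entries (1,1,1,1,1,1,1,1,1,1,1,2).

Reading off H_k = ker ∂_k / im ∂_{k+1}:

  H_0: rank C_0 − rank ∂_1 = 7 − 6 = 1, and the invariant factors of ∂_1 are all 1, so H_0 = Z.
  H_1: rank ker ∂_1 − rank ∂_2 = (18 − 6) − 12 = 0, and ∂_2 has invariant factor 2 > 1, so H_1 = Z/2Z.
  H_2: rank ker ∂_2 − rank ∂_3 = (12 − 12) − 0 = 0, and there is no ∂_3, so H_2 = 0.

Hence the Betti numbers are b_0 = 1, b_1 = 0, b_2 = 0.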